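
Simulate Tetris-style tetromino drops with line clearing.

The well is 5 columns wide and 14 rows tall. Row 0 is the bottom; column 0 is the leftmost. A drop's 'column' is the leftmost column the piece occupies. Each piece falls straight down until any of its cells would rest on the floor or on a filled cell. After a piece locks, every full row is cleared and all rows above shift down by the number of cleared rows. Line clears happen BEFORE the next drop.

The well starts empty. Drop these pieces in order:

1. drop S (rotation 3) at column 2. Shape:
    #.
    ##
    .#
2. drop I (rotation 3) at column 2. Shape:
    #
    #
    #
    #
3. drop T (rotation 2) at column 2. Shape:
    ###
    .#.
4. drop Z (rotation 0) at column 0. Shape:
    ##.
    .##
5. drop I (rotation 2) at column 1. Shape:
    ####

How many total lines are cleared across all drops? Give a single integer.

Drop 1: S rot3 at col 2 lands with bottom-row=0; cleared 0 line(s) (total 0); column heights now [0 0 3 2 0], max=3
Drop 2: I rot3 at col 2 lands with bottom-row=3; cleared 0 line(s) (total 0); column heights now [0 0 7 2 0], max=7
Drop 3: T rot2 at col 2 lands with bottom-row=6; cleared 0 line(s) (total 0); column heights now [0 0 8 8 8], max=8
Drop 4: Z rot0 at col 0 lands with bottom-row=8; cleared 0 line(s) (total 0); column heights now [10 10 9 8 8], max=10
Drop 5: I rot2 at col 1 lands with bottom-row=10; cleared 0 line(s) (total 0); column heights now [10 11 11 11 11], max=11

Answer: 0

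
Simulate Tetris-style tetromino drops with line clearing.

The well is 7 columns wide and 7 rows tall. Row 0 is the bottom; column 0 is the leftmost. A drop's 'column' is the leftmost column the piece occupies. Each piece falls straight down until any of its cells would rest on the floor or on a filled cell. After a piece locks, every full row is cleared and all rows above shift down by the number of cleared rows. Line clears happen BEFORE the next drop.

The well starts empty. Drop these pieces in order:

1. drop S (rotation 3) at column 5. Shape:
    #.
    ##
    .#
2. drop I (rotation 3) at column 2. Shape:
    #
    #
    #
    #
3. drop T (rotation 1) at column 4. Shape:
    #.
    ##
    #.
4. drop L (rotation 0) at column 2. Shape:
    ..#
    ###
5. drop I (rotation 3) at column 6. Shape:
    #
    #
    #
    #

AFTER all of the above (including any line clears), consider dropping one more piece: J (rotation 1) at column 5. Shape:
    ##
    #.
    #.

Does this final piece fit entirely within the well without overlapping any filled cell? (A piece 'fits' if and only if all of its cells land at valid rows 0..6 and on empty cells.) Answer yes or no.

Drop 1: S rot3 at col 5 lands with bottom-row=0; cleared 0 line(s) (total 0); column heights now [0 0 0 0 0 3 2], max=3
Drop 2: I rot3 at col 2 lands with bottom-row=0; cleared 0 line(s) (total 0); column heights now [0 0 4 0 0 3 2], max=4
Drop 3: T rot1 at col 4 lands with bottom-row=2; cleared 0 line(s) (total 0); column heights now [0 0 4 0 5 4 2], max=5
Drop 4: L rot0 at col 2 lands with bottom-row=5; cleared 0 line(s) (total 0); column heights now [0 0 6 6 7 4 2], max=7
Drop 5: I rot3 at col 6 lands with bottom-row=2; cleared 0 line(s) (total 0); column heights now [0 0 6 6 7 4 6], max=7
Test piece J rot1 at col 5 (width 2): heights before test = [0 0 6 6 7 4 6]; fits = True

Answer: yes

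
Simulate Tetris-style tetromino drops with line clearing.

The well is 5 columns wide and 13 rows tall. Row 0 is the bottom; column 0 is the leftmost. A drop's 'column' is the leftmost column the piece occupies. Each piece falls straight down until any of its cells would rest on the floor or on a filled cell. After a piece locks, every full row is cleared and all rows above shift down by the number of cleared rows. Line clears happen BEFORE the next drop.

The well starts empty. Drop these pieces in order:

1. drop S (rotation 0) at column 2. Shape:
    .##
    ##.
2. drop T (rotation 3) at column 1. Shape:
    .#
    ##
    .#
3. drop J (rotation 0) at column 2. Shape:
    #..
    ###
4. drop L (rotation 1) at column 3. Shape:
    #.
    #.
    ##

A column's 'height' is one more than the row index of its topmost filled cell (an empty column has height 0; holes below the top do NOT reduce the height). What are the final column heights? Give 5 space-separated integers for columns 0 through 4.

Drop 1: S rot0 at col 2 lands with bottom-row=0; cleared 0 line(s) (total 0); column heights now [0 0 1 2 2], max=2
Drop 2: T rot3 at col 1 lands with bottom-row=1; cleared 0 line(s) (total 0); column heights now [0 3 4 2 2], max=4
Drop 3: J rot0 at col 2 lands with bottom-row=4; cleared 0 line(s) (total 0); column heights now [0 3 6 5 5], max=6
Drop 4: L rot1 at col 3 lands with bottom-row=5; cleared 0 line(s) (total 0); column heights now [0 3 6 8 6], max=8

Answer: 0 3 6 8 6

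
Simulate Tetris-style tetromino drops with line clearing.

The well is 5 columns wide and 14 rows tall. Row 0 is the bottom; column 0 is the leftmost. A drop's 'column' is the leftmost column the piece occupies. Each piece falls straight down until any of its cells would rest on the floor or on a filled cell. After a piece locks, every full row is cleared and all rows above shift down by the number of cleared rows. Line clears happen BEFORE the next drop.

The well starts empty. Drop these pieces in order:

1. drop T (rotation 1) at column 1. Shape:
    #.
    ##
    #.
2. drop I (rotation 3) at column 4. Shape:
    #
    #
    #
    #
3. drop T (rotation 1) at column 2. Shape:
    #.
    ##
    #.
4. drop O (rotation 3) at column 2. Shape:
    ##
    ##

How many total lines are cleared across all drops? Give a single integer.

Answer: 0

Derivation:
Drop 1: T rot1 at col 1 lands with bottom-row=0; cleared 0 line(s) (total 0); column heights now [0 3 2 0 0], max=3
Drop 2: I rot3 at col 4 lands with bottom-row=0; cleared 0 line(s) (total 0); column heights now [0 3 2 0 4], max=4
Drop 3: T rot1 at col 2 lands with bottom-row=2; cleared 0 line(s) (total 0); column heights now [0 3 5 4 4], max=5
Drop 4: O rot3 at col 2 lands with bottom-row=5; cleared 0 line(s) (total 0); column heights now [0 3 7 7 4], max=7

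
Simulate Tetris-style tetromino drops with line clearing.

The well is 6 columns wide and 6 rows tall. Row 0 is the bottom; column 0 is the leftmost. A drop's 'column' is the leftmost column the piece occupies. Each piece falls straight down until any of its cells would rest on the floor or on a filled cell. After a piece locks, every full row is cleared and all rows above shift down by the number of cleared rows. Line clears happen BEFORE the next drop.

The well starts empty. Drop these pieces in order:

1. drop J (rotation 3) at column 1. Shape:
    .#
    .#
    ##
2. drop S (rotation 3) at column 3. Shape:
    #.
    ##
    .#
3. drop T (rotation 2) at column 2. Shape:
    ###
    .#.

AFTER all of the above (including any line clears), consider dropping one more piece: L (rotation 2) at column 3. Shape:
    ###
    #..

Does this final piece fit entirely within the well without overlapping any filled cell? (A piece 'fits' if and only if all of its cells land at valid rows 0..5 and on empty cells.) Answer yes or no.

Drop 1: J rot3 at col 1 lands with bottom-row=0; cleared 0 line(s) (total 0); column heights now [0 1 3 0 0 0], max=3
Drop 2: S rot3 at col 3 lands with bottom-row=0; cleared 0 line(s) (total 0); column heights now [0 1 3 3 2 0], max=3
Drop 3: T rot2 at col 2 lands with bottom-row=3; cleared 0 line(s) (total 0); column heights now [0 1 5 5 5 0], max=5
Test piece L rot2 at col 3 (width 3): heights before test = [0 1 5 5 5 0]; fits = False

Answer: no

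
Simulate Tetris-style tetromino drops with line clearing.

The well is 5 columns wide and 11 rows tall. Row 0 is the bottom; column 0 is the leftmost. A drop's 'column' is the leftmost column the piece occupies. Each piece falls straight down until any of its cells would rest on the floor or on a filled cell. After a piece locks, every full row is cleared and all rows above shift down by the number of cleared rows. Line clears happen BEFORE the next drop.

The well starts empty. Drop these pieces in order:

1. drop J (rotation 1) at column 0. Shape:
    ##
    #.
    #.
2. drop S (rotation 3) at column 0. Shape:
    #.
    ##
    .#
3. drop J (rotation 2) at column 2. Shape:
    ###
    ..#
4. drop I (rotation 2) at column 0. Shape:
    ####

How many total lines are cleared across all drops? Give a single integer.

Drop 1: J rot1 at col 0 lands with bottom-row=0; cleared 0 line(s) (total 0); column heights now [3 3 0 0 0], max=3
Drop 2: S rot3 at col 0 lands with bottom-row=3; cleared 0 line(s) (total 0); column heights now [6 5 0 0 0], max=6
Drop 3: J rot2 at col 2 lands with bottom-row=0; cleared 0 line(s) (total 0); column heights now [6 5 2 2 2], max=6
Drop 4: I rot2 at col 0 lands with bottom-row=6; cleared 0 line(s) (total 0); column heights now [7 7 7 7 2], max=7

Answer: 0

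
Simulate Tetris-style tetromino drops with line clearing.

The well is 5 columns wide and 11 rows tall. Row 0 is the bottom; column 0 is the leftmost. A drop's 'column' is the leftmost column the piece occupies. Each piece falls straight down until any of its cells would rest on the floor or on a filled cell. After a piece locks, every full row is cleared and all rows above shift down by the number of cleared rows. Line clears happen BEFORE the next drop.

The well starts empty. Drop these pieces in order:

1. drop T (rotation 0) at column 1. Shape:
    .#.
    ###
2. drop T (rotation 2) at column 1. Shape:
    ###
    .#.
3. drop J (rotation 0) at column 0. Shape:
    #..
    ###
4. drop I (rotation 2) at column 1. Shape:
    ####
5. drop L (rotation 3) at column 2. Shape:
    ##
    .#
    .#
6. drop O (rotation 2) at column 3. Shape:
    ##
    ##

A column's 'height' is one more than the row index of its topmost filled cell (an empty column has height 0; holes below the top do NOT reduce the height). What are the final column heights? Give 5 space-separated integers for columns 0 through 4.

Answer: 5 5 7 9 9

Derivation:
Drop 1: T rot0 at col 1 lands with bottom-row=0; cleared 0 line(s) (total 0); column heights now [0 1 2 1 0], max=2
Drop 2: T rot2 at col 1 lands with bottom-row=2; cleared 0 line(s) (total 0); column heights now [0 4 4 4 0], max=4
Drop 3: J rot0 at col 0 lands with bottom-row=4; cleared 0 line(s) (total 0); column heights now [6 5 5 4 0], max=6
Drop 4: I rot2 at col 1 lands with bottom-row=5; cleared 1 line(s) (total 1); column heights now [5 5 5 4 0], max=5
Drop 5: L rot3 at col 2 lands with bottom-row=4; cleared 0 line(s) (total 1); column heights now [5 5 7 7 0], max=7
Drop 6: O rot2 at col 3 lands with bottom-row=7; cleared 0 line(s) (total 1); column heights now [5 5 7 9 9], max=9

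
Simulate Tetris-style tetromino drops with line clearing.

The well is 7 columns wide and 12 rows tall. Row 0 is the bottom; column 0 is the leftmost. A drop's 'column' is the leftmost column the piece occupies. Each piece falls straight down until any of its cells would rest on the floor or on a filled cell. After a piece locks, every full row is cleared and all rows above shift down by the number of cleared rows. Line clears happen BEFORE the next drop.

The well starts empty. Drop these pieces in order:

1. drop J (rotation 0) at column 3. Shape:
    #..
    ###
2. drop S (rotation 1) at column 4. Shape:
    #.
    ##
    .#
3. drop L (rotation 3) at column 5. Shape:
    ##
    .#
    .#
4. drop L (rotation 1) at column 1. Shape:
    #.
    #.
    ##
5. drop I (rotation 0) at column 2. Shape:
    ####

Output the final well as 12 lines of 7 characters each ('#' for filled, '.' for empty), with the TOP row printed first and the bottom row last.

Answer: .......
.......
.......
.......
.......
.......
.......
..####.
....###
.#..###
.#.#.##
.#####.

Derivation:
Drop 1: J rot0 at col 3 lands with bottom-row=0; cleared 0 line(s) (total 0); column heights now [0 0 0 2 1 1 0], max=2
Drop 2: S rot1 at col 4 lands with bottom-row=1; cleared 0 line(s) (total 0); column heights now [0 0 0 2 4 3 0], max=4
Drop 3: L rot3 at col 5 lands with bottom-row=1; cleared 0 line(s) (total 0); column heights now [0 0 0 2 4 4 4], max=4
Drop 4: L rot1 at col 1 lands with bottom-row=0; cleared 0 line(s) (total 0); column heights now [0 3 1 2 4 4 4], max=4
Drop 5: I rot0 at col 2 lands with bottom-row=4; cleared 0 line(s) (total 0); column heights now [0 3 5 5 5 5 4], max=5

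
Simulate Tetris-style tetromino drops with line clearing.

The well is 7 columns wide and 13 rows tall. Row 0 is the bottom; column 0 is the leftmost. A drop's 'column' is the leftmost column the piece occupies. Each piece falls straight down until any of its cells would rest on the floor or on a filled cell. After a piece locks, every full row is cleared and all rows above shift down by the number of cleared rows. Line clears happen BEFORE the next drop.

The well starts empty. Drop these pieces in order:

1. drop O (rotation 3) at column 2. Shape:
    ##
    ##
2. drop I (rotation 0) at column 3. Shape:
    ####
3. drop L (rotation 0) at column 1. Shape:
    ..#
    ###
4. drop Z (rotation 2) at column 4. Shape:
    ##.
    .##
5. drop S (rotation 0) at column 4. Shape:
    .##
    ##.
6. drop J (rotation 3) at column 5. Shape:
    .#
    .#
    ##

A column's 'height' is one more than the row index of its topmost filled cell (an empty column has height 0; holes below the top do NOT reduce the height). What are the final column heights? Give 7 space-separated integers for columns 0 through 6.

Answer: 0 4 4 5 6 8 10

Derivation:
Drop 1: O rot3 at col 2 lands with bottom-row=0; cleared 0 line(s) (total 0); column heights now [0 0 2 2 0 0 0], max=2
Drop 2: I rot0 at col 3 lands with bottom-row=2; cleared 0 line(s) (total 0); column heights now [0 0 2 3 3 3 3], max=3
Drop 3: L rot0 at col 1 lands with bottom-row=3; cleared 0 line(s) (total 0); column heights now [0 4 4 5 3 3 3], max=5
Drop 4: Z rot2 at col 4 lands with bottom-row=3; cleared 0 line(s) (total 0); column heights now [0 4 4 5 5 5 4], max=5
Drop 5: S rot0 at col 4 lands with bottom-row=5; cleared 0 line(s) (total 0); column heights now [0 4 4 5 6 7 7], max=7
Drop 6: J rot3 at col 5 lands with bottom-row=7; cleared 0 line(s) (total 0); column heights now [0 4 4 5 6 8 10], max=10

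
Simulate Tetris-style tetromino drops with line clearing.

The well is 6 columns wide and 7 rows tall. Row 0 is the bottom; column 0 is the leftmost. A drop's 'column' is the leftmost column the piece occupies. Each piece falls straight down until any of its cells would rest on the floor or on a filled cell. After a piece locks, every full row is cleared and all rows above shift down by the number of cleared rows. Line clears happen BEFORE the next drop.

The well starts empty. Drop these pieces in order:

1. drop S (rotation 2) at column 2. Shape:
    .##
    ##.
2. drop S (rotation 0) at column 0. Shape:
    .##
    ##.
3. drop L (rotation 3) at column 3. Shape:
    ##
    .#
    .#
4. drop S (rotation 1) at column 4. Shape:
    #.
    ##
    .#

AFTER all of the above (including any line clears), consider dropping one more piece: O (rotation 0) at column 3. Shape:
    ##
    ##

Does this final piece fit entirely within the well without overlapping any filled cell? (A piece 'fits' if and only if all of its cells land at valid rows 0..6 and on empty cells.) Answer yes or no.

Drop 1: S rot2 at col 2 lands with bottom-row=0; cleared 0 line(s) (total 0); column heights now [0 0 1 2 2 0], max=2
Drop 2: S rot0 at col 0 lands with bottom-row=0; cleared 0 line(s) (total 0); column heights now [1 2 2 2 2 0], max=2
Drop 3: L rot3 at col 3 lands with bottom-row=2; cleared 0 line(s) (total 0); column heights now [1 2 2 5 5 0], max=5
Drop 4: S rot1 at col 4 lands with bottom-row=4; cleared 0 line(s) (total 0); column heights now [1 2 2 5 7 6], max=7
Test piece O rot0 at col 3 (width 2): heights before test = [1 2 2 5 7 6]; fits = False

Answer: no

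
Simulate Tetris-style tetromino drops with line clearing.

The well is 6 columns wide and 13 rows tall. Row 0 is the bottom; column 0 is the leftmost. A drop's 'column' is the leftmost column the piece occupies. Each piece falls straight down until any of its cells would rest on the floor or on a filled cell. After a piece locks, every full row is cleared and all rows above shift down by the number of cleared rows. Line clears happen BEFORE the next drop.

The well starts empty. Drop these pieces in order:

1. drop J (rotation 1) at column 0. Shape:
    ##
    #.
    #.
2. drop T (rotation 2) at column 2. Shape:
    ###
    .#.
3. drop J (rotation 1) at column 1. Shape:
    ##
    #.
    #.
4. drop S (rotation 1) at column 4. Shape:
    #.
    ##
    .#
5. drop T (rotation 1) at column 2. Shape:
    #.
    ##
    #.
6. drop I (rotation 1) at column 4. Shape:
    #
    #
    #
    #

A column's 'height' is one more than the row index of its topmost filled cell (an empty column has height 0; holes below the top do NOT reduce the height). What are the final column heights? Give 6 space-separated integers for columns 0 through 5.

Answer: 3 6 9 8 8 3

Derivation:
Drop 1: J rot1 at col 0 lands with bottom-row=0; cleared 0 line(s) (total 0); column heights now [3 3 0 0 0 0], max=3
Drop 2: T rot2 at col 2 lands with bottom-row=0; cleared 0 line(s) (total 0); column heights now [3 3 2 2 2 0], max=3
Drop 3: J rot1 at col 1 lands with bottom-row=3; cleared 0 line(s) (total 0); column heights now [3 6 6 2 2 0], max=6
Drop 4: S rot1 at col 4 lands with bottom-row=1; cleared 0 line(s) (total 0); column heights now [3 6 6 2 4 3], max=6
Drop 5: T rot1 at col 2 lands with bottom-row=6; cleared 0 line(s) (total 0); column heights now [3 6 9 8 4 3], max=9
Drop 6: I rot1 at col 4 lands with bottom-row=4; cleared 0 line(s) (total 0); column heights now [3 6 9 8 8 3], max=9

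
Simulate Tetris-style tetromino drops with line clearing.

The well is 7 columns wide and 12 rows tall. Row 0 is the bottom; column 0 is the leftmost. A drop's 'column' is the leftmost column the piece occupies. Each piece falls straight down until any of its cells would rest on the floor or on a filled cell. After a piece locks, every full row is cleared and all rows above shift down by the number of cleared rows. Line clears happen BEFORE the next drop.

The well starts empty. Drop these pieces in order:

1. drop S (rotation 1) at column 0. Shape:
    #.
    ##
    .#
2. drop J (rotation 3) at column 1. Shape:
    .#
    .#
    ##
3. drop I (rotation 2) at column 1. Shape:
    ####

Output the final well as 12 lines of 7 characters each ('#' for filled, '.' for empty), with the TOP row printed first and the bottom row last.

Drop 1: S rot1 at col 0 lands with bottom-row=0; cleared 0 line(s) (total 0); column heights now [3 2 0 0 0 0 0], max=3
Drop 2: J rot3 at col 1 lands with bottom-row=2; cleared 0 line(s) (total 0); column heights now [3 3 5 0 0 0 0], max=5
Drop 3: I rot2 at col 1 lands with bottom-row=5; cleared 0 line(s) (total 0); column heights now [3 6 6 6 6 0 0], max=6

Answer: .......
.......
.......
.......
.......
.......
.####..
..#....
..#....
###....
##.....
.#.....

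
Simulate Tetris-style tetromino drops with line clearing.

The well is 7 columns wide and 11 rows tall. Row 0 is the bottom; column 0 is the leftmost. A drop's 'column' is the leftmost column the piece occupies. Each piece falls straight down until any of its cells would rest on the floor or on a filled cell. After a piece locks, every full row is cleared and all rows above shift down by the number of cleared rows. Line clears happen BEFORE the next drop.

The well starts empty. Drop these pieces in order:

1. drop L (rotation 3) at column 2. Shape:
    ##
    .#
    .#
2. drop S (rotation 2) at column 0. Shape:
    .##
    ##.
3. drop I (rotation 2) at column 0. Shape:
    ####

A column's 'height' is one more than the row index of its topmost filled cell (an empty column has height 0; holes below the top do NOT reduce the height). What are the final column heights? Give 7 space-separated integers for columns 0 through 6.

Drop 1: L rot3 at col 2 lands with bottom-row=0; cleared 0 line(s) (total 0); column heights now [0 0 3 3 0 0 0], max=3
Drop 2: S rot2 at col 0 lands with bottom-row=2; cleared 0 line(s) (total 0); column heights now [3 4 4 3 0 0 0], max=4
Drop 3: I rot2 at col 0 lands with bottom-row=4; cleared 0 line(s) (total 0); column heights now [5 5 5 5 0 0 0], max=5

Answer: 5 5 5 5 0 0 0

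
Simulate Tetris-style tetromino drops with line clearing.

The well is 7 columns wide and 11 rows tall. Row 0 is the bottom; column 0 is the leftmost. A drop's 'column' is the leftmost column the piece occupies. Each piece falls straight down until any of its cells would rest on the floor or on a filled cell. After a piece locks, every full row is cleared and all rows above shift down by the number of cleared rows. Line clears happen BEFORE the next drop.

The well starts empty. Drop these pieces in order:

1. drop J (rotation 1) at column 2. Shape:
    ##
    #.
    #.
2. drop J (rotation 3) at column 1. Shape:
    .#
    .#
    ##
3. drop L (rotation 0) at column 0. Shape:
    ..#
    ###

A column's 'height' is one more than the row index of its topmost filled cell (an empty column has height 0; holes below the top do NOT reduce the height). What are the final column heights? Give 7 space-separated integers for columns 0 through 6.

Answer: 7 7 8 3 0 0 0

Derivation:
Drop 1: J rot1 at col 2 lands with bottom-row=0; cleared 0 line(s) (total 0); column heights now [0 0 3 3 0 0 0], max=3
Drop 2: J rot3 at col 1 lands with bottom-row=3; cleared 0 line(s) (total 0); column heights now [0 4 6 3 0 0 0], max=6
Drop 3: L rot0 at col 0 lands with bottom-row=6; cleared 0 line(s) (total 0); column heights now [7 7 8 3 0 0 0], max=8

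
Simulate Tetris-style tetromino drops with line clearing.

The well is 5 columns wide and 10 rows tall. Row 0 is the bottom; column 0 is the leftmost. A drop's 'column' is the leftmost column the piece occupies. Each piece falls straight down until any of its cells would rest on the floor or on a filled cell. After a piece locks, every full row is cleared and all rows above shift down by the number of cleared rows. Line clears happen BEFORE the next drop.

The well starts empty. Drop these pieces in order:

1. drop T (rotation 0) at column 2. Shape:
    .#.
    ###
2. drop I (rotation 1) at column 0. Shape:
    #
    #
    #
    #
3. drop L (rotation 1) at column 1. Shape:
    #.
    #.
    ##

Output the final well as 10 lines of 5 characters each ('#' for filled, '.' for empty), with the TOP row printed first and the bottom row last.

Answer: .....
.....
.....
.....
.....
.....
##...
##...
####.
#.###

Derivation:
Drop 1: T rot0 at col 2 lands with bottom-row=0; cleared 0 line(s) (total 0); column heights now [0 0 1 2 1], max=2
Drop 2: I rot1 at col 0 lands with bottom-row=0; cleared 0 line(s) (total 0); column heights now [4 0 1 2 1], max=4
Drop 3: L rot1 at col 1 lands with bottom-row=1; cleared 0 line(s) (total 0); column heights now [4 4 2 2 1], max=4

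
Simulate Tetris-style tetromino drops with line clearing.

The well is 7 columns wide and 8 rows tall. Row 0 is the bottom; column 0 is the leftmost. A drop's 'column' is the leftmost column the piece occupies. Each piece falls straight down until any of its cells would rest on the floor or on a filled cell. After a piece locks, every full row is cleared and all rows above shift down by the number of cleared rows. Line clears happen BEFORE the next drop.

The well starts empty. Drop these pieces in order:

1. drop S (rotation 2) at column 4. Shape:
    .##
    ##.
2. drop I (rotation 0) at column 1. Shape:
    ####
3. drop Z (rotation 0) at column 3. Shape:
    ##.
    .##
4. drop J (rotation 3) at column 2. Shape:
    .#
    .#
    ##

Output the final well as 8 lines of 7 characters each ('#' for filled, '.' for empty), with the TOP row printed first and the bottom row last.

Answer: .......
...#...
...#...
..##...
...##..
....##.
.######
....##.

Derivation:
Drop 1: S rot2 at col 4 lands with bottom-row=0; cleared 0 line(s) (total 0); column heights now [0 0 0 0 1 2 2], max=2
Drop 2: I rot0 at col 1 lands with bottom-row=1; cleared 0 line(s) (total 0); column heights now [0 2 2 2 2 2 2], max=2
Drop 3: Z rot0 at col 3 lands with bottom-row=2; cleared 0 line(s) (total 0); column heights now [0 2 2 4 4 3 2], max=4
Drop 4: J rot3 at col 2 lands with bottom-row=4; cleared 0 line(s) (total 0); column heights now [0 2 5 7 4 3 2], max=7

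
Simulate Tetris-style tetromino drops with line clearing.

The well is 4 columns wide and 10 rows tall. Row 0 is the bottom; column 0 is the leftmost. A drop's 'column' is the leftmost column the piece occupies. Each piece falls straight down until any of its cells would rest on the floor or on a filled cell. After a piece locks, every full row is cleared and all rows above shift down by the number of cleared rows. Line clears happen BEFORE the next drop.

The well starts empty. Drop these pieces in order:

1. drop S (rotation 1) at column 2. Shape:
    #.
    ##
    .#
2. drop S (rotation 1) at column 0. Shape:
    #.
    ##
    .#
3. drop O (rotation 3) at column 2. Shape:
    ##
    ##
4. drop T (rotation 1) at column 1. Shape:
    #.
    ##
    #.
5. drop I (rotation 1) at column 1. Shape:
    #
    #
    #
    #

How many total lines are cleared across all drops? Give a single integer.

Answer: 1

Derivation:
Drop 1: S rot1 at col 2 lands with bottom-row=0; cleared 0 line(s) (total 0); column heights now [0 0 3 2], max=3
Drop 2: S rot1 at col 0 lands with bottom-row=0; cleared 1 line(s) (total 1); column heights now [2 1 2 1], max=2
Drop 3: O rot3 at col 2 lands with bottom-row=2; cleared 0 line(s) (total 1); column heights now [2 1 4 4], max=4
Drop 4: T rot1 at col 1 lands with bottom-row=3; cleared 0 line(s) (total 1); column heights now [2 6 5 4], max=6
Drop 5: I rot1 at col 1 lands with bottom-row=6; cleared 0 line(s) (total 1); column heights now [2 10 5 4], max=10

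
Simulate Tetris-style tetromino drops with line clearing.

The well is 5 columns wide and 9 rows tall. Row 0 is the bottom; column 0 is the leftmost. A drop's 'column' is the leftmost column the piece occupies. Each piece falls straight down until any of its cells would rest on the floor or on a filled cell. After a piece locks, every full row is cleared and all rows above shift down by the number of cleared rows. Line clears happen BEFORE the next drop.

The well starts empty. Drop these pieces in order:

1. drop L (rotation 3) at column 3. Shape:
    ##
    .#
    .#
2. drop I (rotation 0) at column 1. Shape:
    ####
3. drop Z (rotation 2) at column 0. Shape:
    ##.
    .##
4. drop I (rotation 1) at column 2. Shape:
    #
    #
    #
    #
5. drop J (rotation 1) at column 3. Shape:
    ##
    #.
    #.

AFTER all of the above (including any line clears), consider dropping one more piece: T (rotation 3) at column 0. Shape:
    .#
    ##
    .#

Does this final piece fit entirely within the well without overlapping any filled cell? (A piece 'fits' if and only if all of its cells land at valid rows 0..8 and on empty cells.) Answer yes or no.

Drop 1: L rot3 at col 3 lands with bottom-row=0; cleared 0 line(s) (total 0); column heights now [0 0 0 3 3], max=3
Drop 2: I rot0 at col 1 lands with bottom-row=3; cleared 0 line(s) (total 0); column heights now [0 4 4 4 4], max=4
Drop 3: Z rot2 at col 0 lands with bottom-row=4; cleared 0 line(s) (total 0); column heights now [6 6 5 4 4], max=6
Drop 4: I rot1 at col 2 lands with bottom-row=5; cleared 0 line(s) (total 0); column heights now [6 6 9 4 4], max=9
Drop 5: J rot1 at col 3 lands with bottom-row=4; cleared 0 line(s) (total 0); column heights now [6 6 9 7 7], max=9
Test piece T rot3 at col 0 (width 2): heights before test = [6 6 9 7 7]; fits = True

Answer: yes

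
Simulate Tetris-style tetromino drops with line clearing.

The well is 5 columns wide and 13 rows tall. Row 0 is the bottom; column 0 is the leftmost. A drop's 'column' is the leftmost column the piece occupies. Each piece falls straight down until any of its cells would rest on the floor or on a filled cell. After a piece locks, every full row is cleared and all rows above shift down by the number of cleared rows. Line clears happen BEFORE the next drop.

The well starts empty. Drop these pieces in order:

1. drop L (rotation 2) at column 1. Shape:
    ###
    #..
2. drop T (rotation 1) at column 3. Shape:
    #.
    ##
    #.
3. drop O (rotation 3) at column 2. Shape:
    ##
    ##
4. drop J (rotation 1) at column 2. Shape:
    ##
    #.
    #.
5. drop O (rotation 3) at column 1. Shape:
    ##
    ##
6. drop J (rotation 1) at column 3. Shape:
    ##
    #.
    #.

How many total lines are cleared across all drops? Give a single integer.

Answer: 0

Derivation:
Drop 1: L rot2 at col 1 lands with bottom-row=0; cleared 0 line(s) (total 0); column heights now [0 2 2 2 0], max=2
Drop 2: T rot1 at col 3 lands with bottom-row=2; cleared 0 line(s) (total 0); column heights now [0 2 2 5 4], max=5
Drop 3: O rot3 at col 2 lands with bottom-row=5; cleared 0 line(s) (total 0); column heights now [0 2 7 7 4], max=7
Drop 4: J rot1 at col 2 lands with bottom-row=7; cleared 0 line(s) (total 0); column heights now [0 2 10 10 4], max=10
Drop 5: O rot3 at col 1 lands with bottom-row=10; cleared 0 line(s) (total 0); column heights now [0 12 12 10 4], max=12
Drop 6: J rot1 at col 3 lands with bottom-row=10; cleared 0 line(s) (total 0); column heights now [0 12 12 13 13], max=13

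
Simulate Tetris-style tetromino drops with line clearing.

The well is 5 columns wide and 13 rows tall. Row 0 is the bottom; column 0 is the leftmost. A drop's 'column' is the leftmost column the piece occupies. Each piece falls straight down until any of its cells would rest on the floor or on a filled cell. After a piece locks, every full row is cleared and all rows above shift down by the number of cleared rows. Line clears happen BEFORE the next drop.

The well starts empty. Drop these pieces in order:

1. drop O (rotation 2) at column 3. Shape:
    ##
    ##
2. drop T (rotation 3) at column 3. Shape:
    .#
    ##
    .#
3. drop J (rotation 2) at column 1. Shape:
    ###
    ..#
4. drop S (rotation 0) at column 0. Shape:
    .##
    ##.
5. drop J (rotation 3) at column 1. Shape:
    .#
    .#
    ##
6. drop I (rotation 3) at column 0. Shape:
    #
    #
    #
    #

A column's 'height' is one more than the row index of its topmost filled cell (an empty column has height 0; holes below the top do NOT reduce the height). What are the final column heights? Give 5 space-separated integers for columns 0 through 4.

Answer: 11 9 11 6 5

Derivation:
Drop 1: O rot2 at col 3 lands with bottom-row=0; cleared 0 line(s) (total 0); column heights now [0 0 0 2 2], max=2
Drop 2: T rot3 at col 3 lands with bottom-row=2; cleared 0 line(s) (total 0); column heights now [0 0 0 4 5], max=5
Drop 3: J rot2 at col 1 lands with bottom-row=4; cleared 0 line(s) (total 0); column heights now [0 6 6 6 5], max=6
Drop 4: S rot0 at col 0 lands with bottom-row=6; cleared 0 line(s) (total 0); column heights now [7 8 8 6 5], max=8
Drop 5: J rot3 at col 1 lands with bottom-row=8; cleared 0 line(s) (total 0); column heights now [7 9 11 6 5], max=11
Drop 6: I rot3 at col 0 lands with bottom-row=7; cleared 0 line(s) (total 0); column heights now [11 9 11 6 5], max=11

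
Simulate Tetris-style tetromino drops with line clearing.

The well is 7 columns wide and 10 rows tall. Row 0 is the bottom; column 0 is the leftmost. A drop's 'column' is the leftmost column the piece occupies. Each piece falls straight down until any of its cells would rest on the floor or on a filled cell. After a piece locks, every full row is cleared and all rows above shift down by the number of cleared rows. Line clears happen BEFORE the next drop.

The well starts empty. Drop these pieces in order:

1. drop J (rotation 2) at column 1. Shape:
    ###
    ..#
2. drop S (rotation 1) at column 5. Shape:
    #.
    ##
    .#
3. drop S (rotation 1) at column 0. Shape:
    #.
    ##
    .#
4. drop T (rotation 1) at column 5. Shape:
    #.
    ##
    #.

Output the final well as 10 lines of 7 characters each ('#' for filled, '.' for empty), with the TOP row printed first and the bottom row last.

Answer: .......
.......
.......
.......
.....#.
#....##
##...#.
.#...#.
.###.##
...#..#

Derivation:
Drop 1: J rot2 at col 1 lands with bottom-row=0; cleared 0 line(s) (total 0); column heights now [0 2 2 2 0 0 0], max=2
Drop 2: S rot1 at col 5 lands with bottom-row=0; cleared 0 line(s) (total 0); column heights now [0 2 2 2 0 3 2], max=3
Drop 3: S rot1 at col 0 lands with bottom-row=2; cleared 0 line(s) (total 0); column heights now [5 4 2 2 0 3 2], max=5
Drop 4: T rot1 at col 5 lands with bottom-row=3; cleared 0 line(s) (total 0); column heights now [5 4 2 2 0 6 5], max=6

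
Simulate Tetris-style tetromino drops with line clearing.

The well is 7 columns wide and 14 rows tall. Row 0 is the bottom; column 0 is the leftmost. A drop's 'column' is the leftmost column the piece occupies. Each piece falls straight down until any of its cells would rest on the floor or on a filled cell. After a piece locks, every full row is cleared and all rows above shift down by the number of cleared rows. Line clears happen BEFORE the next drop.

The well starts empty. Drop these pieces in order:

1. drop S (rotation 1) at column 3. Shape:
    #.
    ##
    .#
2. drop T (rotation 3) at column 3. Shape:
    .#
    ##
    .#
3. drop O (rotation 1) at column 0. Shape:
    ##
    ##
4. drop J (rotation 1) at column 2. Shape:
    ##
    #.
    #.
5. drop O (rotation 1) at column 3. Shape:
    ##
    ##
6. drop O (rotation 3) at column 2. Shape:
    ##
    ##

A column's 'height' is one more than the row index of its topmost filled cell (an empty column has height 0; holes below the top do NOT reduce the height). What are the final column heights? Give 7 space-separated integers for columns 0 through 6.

Answer: 2 2 9 9 7 0 0

Derivation:
Drop 1: S rot1 at col 3 lands with bottom-row=0; cleared 0 line(s) (total 0); column heights now [0 0 0 3 2 0 0], max=3
Drop 2: T rot3 at col 3 lands with bottom-row=2; cleared 0 line(s) (total 0); column heights now [0 0 0 4 5 0 0], max=5
Drop 3: O rot1 at col 0 lands with bottom-row=0; cleared 0 line(s) (total 0); column heights now [2 2 0 4 5 0 0], max=5
Drop 4: J rot1 at col 2 lands with bottom-row=2; cleared 0 line(s) (total 0); column heights now [2 2 5 5 5 0 0], max=5
Drop 5: O rot1 at col 3 lands with bottom-row=5; cleared 0 line(s) (total 0); column heights now [2 2 5 7 7 0 0], max=7
Drop 6: O rot3 at col 2 lands with bottom-row=7; cleared 0 line(s) (total 0); column heights now [2 2 9 9 7 0 0], max=9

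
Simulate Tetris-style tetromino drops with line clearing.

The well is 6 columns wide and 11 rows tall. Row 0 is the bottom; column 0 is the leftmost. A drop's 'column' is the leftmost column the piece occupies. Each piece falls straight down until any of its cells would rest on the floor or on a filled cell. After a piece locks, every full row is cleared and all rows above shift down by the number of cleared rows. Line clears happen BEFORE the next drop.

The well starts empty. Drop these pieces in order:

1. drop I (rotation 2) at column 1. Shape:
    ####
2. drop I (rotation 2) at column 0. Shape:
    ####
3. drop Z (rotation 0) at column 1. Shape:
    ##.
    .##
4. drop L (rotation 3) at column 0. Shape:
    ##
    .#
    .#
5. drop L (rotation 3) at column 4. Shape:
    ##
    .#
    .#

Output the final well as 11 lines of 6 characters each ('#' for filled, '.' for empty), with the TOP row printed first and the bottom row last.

Drop 1: I rot2 at col 1 lands with bottom-row=0; cleared 0 line(s) (total 0); column heights now [0 1 1 1 1 0], max=1
Drop 2: I rot2 at col 0 lands with bottom-row=1; cleared 0 line(s) (total 0); column heights now [2 2 2 2 1 0], max=2
Drop 3: Z rot0 at col 1 lands with bottom-row=2; cleared 0 line(s) (total 0); column heights now [2 4 4 3 1 0], max=4
Drop 4: L rot3 at col 0 lands with bottom-row=4; cleared 0 line(s) (total 0); column heights now [7 7 4 3 1 0], max=7
Drop 5: L rot3 at col 4 lands with bottom-row=0; cleared 0 line(s) (total 0); column heights now [7 7 4 3 3 3], max=7

Answer: ......
......
......
......
##....
.#....
.#....
.##...
..####
####.#
.#####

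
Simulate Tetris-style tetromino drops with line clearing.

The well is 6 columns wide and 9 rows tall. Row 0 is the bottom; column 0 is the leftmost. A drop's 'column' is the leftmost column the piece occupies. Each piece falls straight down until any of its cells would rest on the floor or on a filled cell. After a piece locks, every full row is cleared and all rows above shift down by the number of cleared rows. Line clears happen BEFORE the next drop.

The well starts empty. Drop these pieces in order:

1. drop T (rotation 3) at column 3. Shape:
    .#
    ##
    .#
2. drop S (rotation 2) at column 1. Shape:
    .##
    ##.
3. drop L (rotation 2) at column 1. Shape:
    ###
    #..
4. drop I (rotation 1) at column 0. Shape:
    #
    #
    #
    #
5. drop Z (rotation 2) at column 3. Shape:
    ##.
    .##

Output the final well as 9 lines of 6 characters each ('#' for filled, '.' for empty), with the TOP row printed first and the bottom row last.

Answer: ......
......
......
......
......
...##.
#####.
#####.
#...#.

Derivation:
Drop 1: T rot3 at col 3 lands with bottom-row=0; cleared 0 line(s) (total 0); column heights now [0 0 0 2 3 0], max=3
Drop 2: S rot2 at col 1 lands with bottom-row=1; cleared 0 line(s) (total 0); column heights now [0 2 3 3 3 0], max=3
Drop 3: L rot2 at col 1 lands with bottom-row=2; cleared 0 line(s) (total 0); column heights now [0 4 4 4 3 0], max=4
Drop 4: I rot1 at col 0 lands with bottom-row=0; cleared 0 line(s) (total 0); column heights now [4 4 4 4 3 0], max=4
Drop 5: Z rot2 at col 3 lands with bottom-row=3; cleared 1 line(s) (total 1); column heights now [3 3 3 4 4 0], max=4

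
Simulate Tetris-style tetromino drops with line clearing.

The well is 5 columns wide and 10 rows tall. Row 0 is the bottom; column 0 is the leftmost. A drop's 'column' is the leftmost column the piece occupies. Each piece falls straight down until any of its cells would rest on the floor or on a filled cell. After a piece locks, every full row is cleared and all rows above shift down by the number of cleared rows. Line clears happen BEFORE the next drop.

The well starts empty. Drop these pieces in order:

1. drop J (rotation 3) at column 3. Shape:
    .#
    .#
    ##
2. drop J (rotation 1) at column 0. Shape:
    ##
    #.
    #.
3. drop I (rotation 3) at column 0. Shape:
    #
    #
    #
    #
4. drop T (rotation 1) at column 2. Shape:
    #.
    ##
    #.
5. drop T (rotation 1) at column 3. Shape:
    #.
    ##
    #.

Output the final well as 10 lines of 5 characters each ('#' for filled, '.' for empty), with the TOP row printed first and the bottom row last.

Answer: .....
.....
.....
.....
#....
#....
#..#.
#..##
#.###
#.###

Derivation:
Drop 1: J rot3 at col 3 lands with bottom-row=0; cleared 0 line(s) (total 0); column heights now [0 0 0 1 3], max=3
Drop 2: J rot1 at col 0 lands with bottom-row=0; cleared 0 line(s) (total 0); column heights now [3 3 0 1 3], max=3
Drop 3: I rot3 at col 0 lands with bottom-row=3; cleared 0 line(s) (total 0); column heights now [7 3 0 1 3], max=7
Drop 4: T rot1 at col 2 lands with bottom-row=0; cleared 0 line(s) (total 0); column heights now [7 3 3 2 3], max=7
Drop 5: T rot1 at col 3 lands with bottom-row=2; cleared 1 line(s) (total 1); column heights now [6 0 2 4 3], max=6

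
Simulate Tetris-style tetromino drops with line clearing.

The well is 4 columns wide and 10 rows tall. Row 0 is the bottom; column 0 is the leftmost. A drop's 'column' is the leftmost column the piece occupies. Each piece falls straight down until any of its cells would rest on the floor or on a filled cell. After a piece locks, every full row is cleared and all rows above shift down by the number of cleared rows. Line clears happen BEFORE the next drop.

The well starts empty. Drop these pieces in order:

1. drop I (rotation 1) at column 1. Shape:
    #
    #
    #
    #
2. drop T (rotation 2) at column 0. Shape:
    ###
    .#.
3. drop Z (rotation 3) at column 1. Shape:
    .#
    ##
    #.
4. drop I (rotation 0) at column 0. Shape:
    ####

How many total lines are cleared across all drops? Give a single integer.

Drop 1: I rot1 at col 1 lands with bottom-row=0; cleared 0 line(s) (total 0); column heights now [0 4 0 0], max=4
Drop 2: T rot2 at col 0 lands with bottom-row=4; cleared 0 line(s) (total 0); column heights now [6 6 6 0], max=6
Drop 3: Z rot3 at col 1 lands with bottom-row=6; cleared 0 line(s) (total 0); column heights now [6 8 9 0], max=9
Drop 4: I rot0 at col 0 lands with bottom-row=9; cleared 1 line(s) (total 1); column heights now [6 8 9 0], max=9

Answer: 1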